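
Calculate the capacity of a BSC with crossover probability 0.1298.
0.4431 bits

For a binary symmetric channel (BSC) with error probability p:
Capacity C = 1 - H(p) bits per symbol

where H(p) = -p log₂(p) - (1-p) log₂(1-p) is the binary entropy function.

H(0.1298) = 0.5569 bits
C = 1 - 0.5569 = 0.4431 bits per symbol

This means we can reliably transmit up to 0.4431 bits of information per channel use.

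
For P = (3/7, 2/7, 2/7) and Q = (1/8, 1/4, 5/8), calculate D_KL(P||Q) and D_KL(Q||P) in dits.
D_KL(P||Q) = 0.1488, D_KL(Q||P) = 0.1311

KL divergence is not symmetric: D_KL(P||Q) ≠ D_KL(Q||P) in general.

D_KL(P||Q) = 0.1488 dits
D_KL(Q||P) = 0.1311 dits

No, they are not equal!

This asymmetry is why KL divergence is not a true distance metric.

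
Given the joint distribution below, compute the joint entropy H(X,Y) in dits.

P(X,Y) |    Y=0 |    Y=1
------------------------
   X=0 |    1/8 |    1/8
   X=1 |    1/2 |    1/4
0.5268 dits

Joint entropy is H(X,Y) = -Σ_{x,y} p(x,y) log p(x,y).

Summing over all non-zero entries:
H(X,Y) = -[1/8·log_10(1/8) + 1/8·log_10(1/8) + 1/2·log_10(1/2) + 1/4·log_10(1/4)]
H(X,Y) = 0.5268 dits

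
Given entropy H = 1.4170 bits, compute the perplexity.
2.6703

Perplexity is 2^H (or exp(H) for natural log).

H = 1.4170 bits
Perplexity = 2^1.4170 = 2.6703

Interpretation: The model's uncertainty is equivalent to choosing uniformly among 2.7 options.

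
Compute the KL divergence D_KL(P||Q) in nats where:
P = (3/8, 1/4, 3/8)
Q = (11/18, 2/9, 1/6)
0.1504 nats

KL divergence: D_KL(P||Q) = Σ p(x) log(p(x)/q(x))

Computing term by term:
  x=0: 3/8 × log_e[(3/8)/(11/18)] = 3/8 × -0.4884 = -0.1831
  x=1: 1/4 × log_e[(1/4)/(2/9)] = 1/4 × 0.1178 = 0.0294
  x=2: 3/8 × log_e[(3/8)/(1/6)] = 3/8 × 0.8109 = 0.3041

D_KL(P||Q) = 0.1504 nats

Note: KL divergence is always non-negative and equals 0 iff P = Q.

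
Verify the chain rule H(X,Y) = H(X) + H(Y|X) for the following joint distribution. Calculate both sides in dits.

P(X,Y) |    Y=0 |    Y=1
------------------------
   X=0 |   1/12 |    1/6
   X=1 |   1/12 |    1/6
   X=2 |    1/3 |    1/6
H(X,Y) = 0.7280, H(X) = 0.4515, H(Y|X) = 0.2764 (all in dits)

Chain rule: H(X,Y) = H(X) + H(Y|X)

Left side — joint entropy directly:
H(X,Y) = -Σ p(x,y) log p(x,y) = 0.7280 dits

Right side — compute H(Y|X) from the conditional distributions:
P(X) = (1/4, 1/4, 1/2), so H(X) = 0.4515 dits
H(Y|X) = Σ_x P(X=x) · H(Y|X=x):
  P(Y|X=0) = (1/3, 2/3), H(Y|X=0) = 0.2764, weight P(X=0) = 1/4
  P(Y|X=1) = (1/3, 2/3), H(Y|X=1) = 0.2764, weight P(X=1) = 1/4
  P(Y|X=2) = (2/3, 1/3), H(Y|X=2) = 0.2764, weight P(X=2) = 1/2
H(Y|X) = 0.2764 dits

H(X) + H(Y|X) = 0.4515 + 0.2764 = 0.7280 dits

Both sides equal 0.7280 dits. ✓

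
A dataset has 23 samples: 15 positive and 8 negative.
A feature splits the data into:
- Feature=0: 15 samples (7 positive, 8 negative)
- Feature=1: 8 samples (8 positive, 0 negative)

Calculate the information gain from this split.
0.2820 bits

Information Gain = H(Y) - H(Y|Feature)

Before split:
P(positive) = 15/23 = 0.6522
H(Y) = 0.9321 bits

After split:
Feature=0: H = 0.9968 bits (weight = 15/23)
Feature=1: H = 0.0000 bits (weight = 8/23)
H(Y|Feature) = (15/23)×0.9968 + (8/23)×0.0000 = 0.6501 bits

Information Gain = 0.9321 - 0.6501 = 0.2820 bits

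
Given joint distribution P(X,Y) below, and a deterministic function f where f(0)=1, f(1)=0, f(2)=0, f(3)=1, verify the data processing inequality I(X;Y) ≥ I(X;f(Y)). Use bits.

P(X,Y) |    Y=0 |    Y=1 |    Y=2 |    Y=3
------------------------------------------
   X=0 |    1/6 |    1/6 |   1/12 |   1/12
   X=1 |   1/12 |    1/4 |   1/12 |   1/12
I(X;Y) = 0.0325, I(X;f(Y)) = 0.0207, inequality holds: 0.0325 ≥ 0.0207

Data Processing Inequality: For any Markov chain X → Y → Z, we have I(X;Y) ≥ I(X;Z).

Here Z = f(Y) is a deterministic function of Y, forming X → Y → Z.

Original I(X;Y) = 0.0325 bits

After applying f:
P(X,Z) where Z=f(Y):
- P(X,Z=0) = P(X,Y=1) + P(X,Y=2)
- P(X,Z=1) = P(X,Y=0) + P(X,Y=3)

I(X;Z) = I(X;f(Y)) = 0.0207 bits

Verification: 0.0325 ≥ 0.0207 ✓

Information cannot be created by processing; the function f can only lose information about X.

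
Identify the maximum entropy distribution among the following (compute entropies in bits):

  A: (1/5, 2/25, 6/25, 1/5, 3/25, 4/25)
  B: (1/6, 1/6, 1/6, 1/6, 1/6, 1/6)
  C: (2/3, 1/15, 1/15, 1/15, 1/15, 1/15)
B

For a discrete distribution over n outcomes, entropy is maximized by the uniform distribution.

Computing entropies:
H(A) = 2.5045 bits
H(B) = 2.5850 bits
H(C) = 1.6923 bits

The uniform distribution (where all probabilities equal 1/6) achieves the maximum entropy of log_2(6) = 2.5850 bits.

Distribution B has the highest entropy.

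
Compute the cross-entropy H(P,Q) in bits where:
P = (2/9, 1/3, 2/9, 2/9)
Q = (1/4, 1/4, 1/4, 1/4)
2.0000 bits

Cross-entropy: H(P,Q) = -Σ p(x) log q(x)

Alternatively: H(P,Q) = H(P) + D_KL(P||Q)
H(P) = 1.9749 bits
D_KL(P||Q) = 0.0251 bits

H(P,Q) = 1.9749 + 0.0251 = 2.0000 bits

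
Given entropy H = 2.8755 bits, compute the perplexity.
7.3386

Perplexity is 2^H (or exp(H) for natural log).

H = 2.8755 bits
Perplexity = 2^2.8755 = 7.3386

Interpretation: The model's uncertainty is equivalent to choosing uniformly among 7.3 options.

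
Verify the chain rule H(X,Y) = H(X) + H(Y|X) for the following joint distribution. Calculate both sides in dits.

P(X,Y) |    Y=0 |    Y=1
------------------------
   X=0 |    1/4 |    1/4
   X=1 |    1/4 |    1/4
H(X,Y) = 0.6021, H(X) = 0.3010, H(Y|X) = 0.3010 (all in dits)

Chain rule: H(X,Y) = H(X) + H(Y|X)

Left side — joint entropy directly:
H(X,Y) = -Σ p(x,y) log p(x,y) = 0.6021 dits

Right side — compute H(Y|X) from the conditional distributions:
P(X) = (1/2, 1/2), so H(X) = 0.3010 dits
H(Y|X) = Σ_x P(X=x) · H(Y|X=x):
  P(Y|X=0) = (1/2, 1/2), H(Y|X=0) = 0.3010, weight P(X=0) = 1/2
  P(Y|X=1) = (1/2, 1/2), H(Y|X=1) = 0.3010, weight P(X=1) = 1/2
H(Y|X) = 0.3010 dits

H(X) + H(Y|X) = 0.3010 + 0.3010 = 0.6021 dits

Both sides equal 0.6021 dits. ✓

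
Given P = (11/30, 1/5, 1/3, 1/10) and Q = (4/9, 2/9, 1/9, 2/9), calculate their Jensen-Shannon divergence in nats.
0.0431 nats

Jensen-Shannon divergence is:
JSD(P||Q) = 0.5 × D_KL(P||M) + 0.5 × D_KL(Q||M)
where M = 0.5 × (P + Q) is the mixture distribution.

M = 0.5 × (11/30, 1/5, 1/3, 1/10) + 0.5 × (4/9, 2/9, 1/9, 2/9) = (0.405556, 0.211111, 2/9, 0.161111)

D_KL(P||M) = 0.0397 nats
D_KL(Q||M) = 0.0465 nats

JSD(P||Q) = 0.5 × 0.0397 + 0.5 × 0.0465 = 0.0431 nats

Unlike KL divergence, JSD is symmetric and bounded: 0 ≤ JSD ≤ log(2).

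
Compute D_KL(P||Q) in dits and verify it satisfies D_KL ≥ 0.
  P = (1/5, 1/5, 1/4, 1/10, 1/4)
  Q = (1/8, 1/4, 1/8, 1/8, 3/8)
0.0430 dits

KL divergence satisfies the Gibbs inequality: D_KL(P||Q) ≥ 0 for all distributions P, Q.

D_KL(P||Q) = Σ p(x) log(p(x)/q(x))
Term by term:
  x=0: 1/5 × log_10[(1/5)/(1/8)] = 0.0408
  x=1: 1/5 × log_10[(1/5)/(1/4)] = -0.0194
  x=2: 1/4 × log_10[(1/4)/(1/8)] = 0.0753
  x=3: 1/10 × log_10[(1/10)/(1/8)] = -0.0097
  x=4: 1/4 × log_10[(1/4)/(3/8)] = -0.0440
D_KL(P||Q) = 0.0430 dits

D_KL(P||Q) = 0.0430 ≥ 0 ✓

This non-negativity is a fundamental property: relative entropy cannot be negative because it measures how different Q is from P.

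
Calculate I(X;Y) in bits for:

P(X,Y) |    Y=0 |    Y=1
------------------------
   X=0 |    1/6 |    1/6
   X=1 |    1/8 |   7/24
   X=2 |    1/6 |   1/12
0.0649 bits

Mutual information: I(X;Y) = H(X) + H(Y) - H(X,Y)

Marginals:
P(X) = (1/3, 5/12, 1/4), H(X) = 1.5546 bits
P(Y) = (11/24, 13/24), H(Y) = 0.9950 bits

Joint entropy: H(X,Y) = 2.4847 bits

I(X;Y) = 1.5546 + 0.9950 - 2.4847 = 0.0649 bits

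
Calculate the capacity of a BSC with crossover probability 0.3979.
0.0303 bits

For a binary symmetric channel (BSC) with error probability p:
Capacity C = 1 - H(p) bits per symbol

where H(p) = -p log₂(p) - (1-p) log₂(1-p) is the binary entropy function.

H(0.3979) = 0.9697 bits
C = 1 - 0.9697 = 0.0303 bits per symbol

This means we can reliably transmit up to 0.0303 bits of information per channel use.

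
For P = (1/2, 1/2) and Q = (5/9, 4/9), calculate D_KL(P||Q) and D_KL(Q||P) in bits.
D_KL(P||Q) = 0.0090, D_KL(Q||P) = 0.0089

KL divergence is not symmetric: D_KL(P||Q) ≠ D_KL(Q||P) in general.

D_KL(P||Q) = 0.0090 bits
D_KL(Q||P) = 0.0089 bits

No, they are not equal!

This asymmetry is why KL divergence is not a true distance metric.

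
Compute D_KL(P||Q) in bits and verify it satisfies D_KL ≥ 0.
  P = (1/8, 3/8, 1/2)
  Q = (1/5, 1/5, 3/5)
0.1238 bits

KL divergence satisfies the Gibbs inequality: D_KL(P||Q) ≥ 0 for all distributions P, Q.

D_KL(P||Q) = Σ p(x) log(p(x)/q(x))
Term by term:
  x=0: 1/8 × log_2[(1/8)/(1/5)] = -0.0848
  x=1: 3/8 × log_2[(3/8)/(1/5)] = 0.3401
  x=2: 1/2 × log_2[(1/2)/(3/5)] = -0.1315
D_KL(P||Q) = 0.1238 bits

D_KL(P||Q) = 0.1238 ≥ 0 ✓

This non-negativity is a fundamental property: relative entropy cannot be negative because it measures how different Q is from P.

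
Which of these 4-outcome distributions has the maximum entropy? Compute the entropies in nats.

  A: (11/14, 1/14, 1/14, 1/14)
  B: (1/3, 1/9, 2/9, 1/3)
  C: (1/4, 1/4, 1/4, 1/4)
C

For a discrete distribution over n outcomes, entropy is maximized by the uniform distribution.

Computing entropies:
H(A) = 0.7550 nats
H(B) = 1.3108 nats
H(C) = 1.3863 nats

The uniform distribution (where all probabilities equal 1/4) achieves the maximum entropy of log_e(4) = 1.3863 nats.

Distribution C has the highest entropy.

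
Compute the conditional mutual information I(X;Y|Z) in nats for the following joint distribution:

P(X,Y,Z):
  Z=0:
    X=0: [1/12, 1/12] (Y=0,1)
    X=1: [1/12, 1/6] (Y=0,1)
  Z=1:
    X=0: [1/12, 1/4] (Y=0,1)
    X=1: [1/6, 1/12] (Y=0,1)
0.0576 nats

Conditional mutual information: I(X;Y|Z) = H(X|Z) + H(Y|Z) - H(X,Y|Z)

H(Z) = 0.6792
H(X,Z) = 1.3580 → H(X|Z) = 0.6788
H(Y,Z) = 1.3580 → H(Y|Z) = 0.6788
H(X,Y,Z) = 1.9792 → H(X,Y|Z) = 1.3000

I(X;Y|Z) = 0.6788 + 0.6788 - 1.3000 = 0.0576 nats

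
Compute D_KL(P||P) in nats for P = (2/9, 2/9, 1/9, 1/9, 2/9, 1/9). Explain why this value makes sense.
0.0000 nats

KL divergence satisfies the Gibbs inequality: D_KL(P||Q) ≥ 0 for all distributions P, Q.

D_KL(P||Q) = Σ p(x) log(p(x)/q(x))
Each term is p(x) × log_e(p(x)/p(x)) = p(x) × log_e(1) = 0, so the sum is 0.
D_KL(P||Q) = 0.0000 nats

When P = Q, the KL divergence is exactly 0, as there is no 'divergence' between identical distributions.

This non-negativity is a fundamental property: relative entropy cannot be negative because it measures how different Q is from P.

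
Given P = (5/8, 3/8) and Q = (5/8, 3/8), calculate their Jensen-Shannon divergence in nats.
0.0000 nats

Jensen-Shannon divergence is:
JSD(P||Q) = 0.5 × D_KL(P||M) + 0.5 × D_KL(Q||M)
where M = 0.5 × (P + Q) is the mixture distribution.

M = 0.5 × (5/8, 3/8) + 0.5 × (5/8, 3/8) = (5/8, 3/8)

D_KL(P||M) = 0.0000 nats
D_KL(Q||M) = 0.0000 nats

JSD(P||Q) = 0.5 × 0.0000 + 0.5 × 0.0000 = 0.0000 nats

Unlike KL divergence, JSD is symmetric and bounded: 0 ≤ JSD ≤ log(2).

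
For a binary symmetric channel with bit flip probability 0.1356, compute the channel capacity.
0.4274 bits

For a binary symmetric channel (BSC) with error probability p:
Capacity C = 1 - H(p) bits per symbol

where H(p) = -p log₂(p) - (1-p) log₂(1-p) is the binary entropy function.

H(0.1356) = 0.5726 bits
C = 1 - 0.5726 = 0.4274 bits per symbol

This means we can reliably transmit up to 0.4274 bits of information per channel use.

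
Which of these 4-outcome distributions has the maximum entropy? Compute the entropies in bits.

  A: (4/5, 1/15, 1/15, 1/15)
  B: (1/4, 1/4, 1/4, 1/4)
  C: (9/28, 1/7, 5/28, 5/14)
B

For a discrete distribution over n outcomes, entropy is maximized by the uniform distribution.

Computing entropies:
H(A) = 1.0389 bits
H(B) = 2.0000 bits
H(C) = 1.9017 bits

The uniform distribution (where all probabilities equal 1/4) achieves the maximum entropy of log_2(4) = 2.0000 bits.

Distribution B has the highest entropy.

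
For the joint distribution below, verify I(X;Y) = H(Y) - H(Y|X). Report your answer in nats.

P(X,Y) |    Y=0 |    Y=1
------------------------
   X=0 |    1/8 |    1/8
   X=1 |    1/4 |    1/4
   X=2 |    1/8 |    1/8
I(X;Y) = 0.0000 nats

Mutual information has multiple equivalent forms:
- I(X;Y) = H(X) - H(X|Y)
- I(X;Y) = H(Y) - H(Y|X)
- I(X;Y) = H(X) + H(Y) - H(X,Y)

Computing all quantities:
H(X) = 1.0397, H(Y) = 0.6931, H(X,Y) = 1.7329
H(X|Y) = 1.0397, H(Y|X) = 0.6931

Verification:
H(X) - H(X|Y) = 1.0397 - 1.0397 = 0.0000
H(Y) - H(Y|X) = 0.6931 - 0.6931 = 0.0000
H(X) + H(Y) - H(X,Y) = 1.0397 + 0.6931 - 1.7329 = 0.0000

All forms give I(X;Y) = 0.0000 nats. ✓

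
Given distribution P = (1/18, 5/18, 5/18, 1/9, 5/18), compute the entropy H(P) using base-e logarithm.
1.4722 nats

Shannon entropy is H(X) = -Σ p(x) log p(x).

For P = (1/18, 5/18, 5/18, 1/9, 5/18):
H = -1/18 × log_e(1/18) -5/18 × log_e(5/18) -5/18 × log_e(5/18) -1/9 × log_e(1/9) -5/18 × log_e(5/18)
H = 1.4722 nats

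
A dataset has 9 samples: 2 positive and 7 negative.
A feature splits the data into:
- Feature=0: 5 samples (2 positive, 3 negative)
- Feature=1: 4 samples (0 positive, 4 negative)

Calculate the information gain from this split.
0.2248 bits

Information Gain = H(Y) - H(Y|Feature)

Before split:
P(positive) = 2/9 = 0.2222
H(Y) = 0.7642 bits

After split:
Feature=0: H = 0.9710 bits (weight = 5/9)
Feature=1: H = 0.0000 bits (weight = 4/9)
H(Y|Feature) = (5/9)×0.9710 + (4/9)×0.0000 = 0.5394 bits

Information Gain = 0.7642 - 0.5394 = 0.2248 bits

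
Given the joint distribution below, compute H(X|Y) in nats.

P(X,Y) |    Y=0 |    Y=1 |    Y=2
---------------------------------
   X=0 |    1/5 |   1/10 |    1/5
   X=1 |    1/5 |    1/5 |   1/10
0.6592 nats

Using the chain rule: H(X|Y) = H(X,Y) - H(Y)

First, compute H(X,Y) = 1.7481 nats

Marginal P(Y) = (2/5, 3/10, 3/10)
H(Y) = 1.0889 nats

H(X|Y) = H(X,Y) - H(Y) = 1.7481 - 1.0889 = 0.6592 nats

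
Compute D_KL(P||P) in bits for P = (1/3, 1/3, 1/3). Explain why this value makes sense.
0.0000 bits

KL divergence satisfies the Gibbs inequality: D_KL(P||Q) ≥ 0 for all distributions P, Q.

D_KL(P||Q) = Σ p(x) log(p(x)/q(x))
Each term is p(x) × log_2(p(x)/p(x)) = p(x) × log_2(1) = 0, so the sum is 0.
D_KL(P||Q) = 0.0000 bits

When P = Q, the KL divergence is exactly 0, as there is no 'divergence' between identical distributions.

This non-negativity is a fundamental property: relative entropy cannot be negative because it measures how different Q is from P.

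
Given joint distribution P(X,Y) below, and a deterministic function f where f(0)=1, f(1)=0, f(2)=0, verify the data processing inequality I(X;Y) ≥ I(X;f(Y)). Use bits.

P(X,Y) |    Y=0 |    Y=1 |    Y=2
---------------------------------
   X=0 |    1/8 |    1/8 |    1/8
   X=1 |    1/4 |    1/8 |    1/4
I(X;Y) = 0.0157, I(X;f(Y)) = 0.0032, inequality holds: 0.0157 ≥ 0.0032

Data Processing Inequality: For any Markov chain X → Y → Z, we have I(X;Y) ≥ I(X;Z).

Here Z = f(Y) is a deterministic function of Y, forming X → Y → Z.

Original I(X;Y) = 0.0157 bits

After applying f:
P(X,Z) where Z=f(Y):
- P(X,Z=0) = P(X,Y=1) + P(X,Y=2)
- P(X,Z=1) = P(X,Y=0)

I(X;Z) = I(X;f(Y)) = 0.0032 bits

Verification: 0.0157 ≥ 0.0032 ✓

Information cannot be created by processing; the function f can only lose information about X.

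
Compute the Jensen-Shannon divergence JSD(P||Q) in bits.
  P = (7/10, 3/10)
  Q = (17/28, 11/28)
0.0069 bits

Jensen-Shannon divergence is:
JSD(P||Q) = 0.5 × D_KL(P||M) + 0.5 × D_KL(Q||M)
where M = 0.5 × (P + Q) is the mixture distribution.

M = 0.5 × (7/10, 3/10) + 0.5 × (17/28, 11/28) = (0.653571, 0.346429)

D_KL(P||M) = 0.0070 bits
D_KL(Q||M) = 0.0067 bits

JSD(P||Q) = 0.5 × 0.0070 + 0.5 × 0.0067 = 0.0069 bits

Unlike KL divergence, JSD is symmetric and bounded: 0 ≤ JSD ≤ log(2).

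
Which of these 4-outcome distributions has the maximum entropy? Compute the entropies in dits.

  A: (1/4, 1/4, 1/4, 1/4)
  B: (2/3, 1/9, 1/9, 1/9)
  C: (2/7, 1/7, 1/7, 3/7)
A

For a discrete distribution over n outcomes, entropy is maximized by the uniform distribution.

Computing entropies:
H(A) = 0.6021 dits
H(B) = 0.4355 dits
H(C) = 0.5546 dits

The uniform distribution (where all probabilities equal 1/4) achieves the maximum entropy of log_10(4) = 0.6021 dits.

Distribution A has the highest entropy.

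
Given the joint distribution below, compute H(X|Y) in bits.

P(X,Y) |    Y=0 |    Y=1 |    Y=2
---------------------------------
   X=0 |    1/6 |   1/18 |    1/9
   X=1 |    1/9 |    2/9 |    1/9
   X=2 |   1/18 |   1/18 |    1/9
1.4319 bits

Using the chain rule: H(X|Y) = H(X,Y) - H(Y)

First, compute H(X,Y) = 3.0169 bits

Marginal P(Y) = (1/3, 1/3, 1/3)
H(Y) = 1.5850 bits

H(X|Y) = H(X,Y) - H(Y) = 3.0169 - 1.5850 = 1.4319 bits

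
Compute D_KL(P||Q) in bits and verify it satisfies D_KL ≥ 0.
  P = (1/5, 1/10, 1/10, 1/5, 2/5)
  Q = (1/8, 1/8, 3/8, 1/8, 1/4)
0.3196 bits

KL divergence satisfies the Gibbs inequality: D_KL(P||Q) ≥ 0 for all distributions P, Q.

D_KL(P||Q) = Σ p(x) log(p(x)/q(x))
Term by term:
  x=0: 1/5 × log_2[(1/5)/(1/8)] = 0.1356
  x=1: 1/10 × log_2[(1/10)/(1/8)] = -0.0322
  x=2: 1/10 × log_2[(1/10)/(3/8)] = -0.1907
  x=3: 1/5 × log_2[(1/5)/(1/8)] = 0.1356
  x=4: 2/5 × log_2[(2/5)/(1/4)] = 0.2712
D_KL(P||Q) = 0.3196 bits

D_KL(P||Q) = 0.3196 ≥ 0 ✓

This non-negativity is a fundamental property: relative entropy cannot be negative because it measures how different Q is from P.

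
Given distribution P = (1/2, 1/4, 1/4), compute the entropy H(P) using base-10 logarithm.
0.4515 dits

Shannon entropy is H(X) = -Σ p(x) log p(x).

For P = (1/2, 1/4, 1/4):
H = -1/2 × log_10(1/2) -1/4 × log_10(1/4) -1/4 × log_10(1/4)
H = 0.4515 dits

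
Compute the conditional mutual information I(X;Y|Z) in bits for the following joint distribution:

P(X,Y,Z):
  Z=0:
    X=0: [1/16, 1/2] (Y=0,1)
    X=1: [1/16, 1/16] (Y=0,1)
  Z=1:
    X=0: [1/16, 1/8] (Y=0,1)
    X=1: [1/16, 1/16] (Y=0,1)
0.0684 bits

Conditional mutual information: I(X;Y|Z) = H(X|Z) + H(Y|Z) - H(X,Y|Z)

H(Z) = 0.8960
H(X,Z) = 1.6697 → H(X|Z) = 0.7737
H(Y,Z) = 1.6697 → H(Y|Z) = 0.7737
H(X,Y,Z) = 2.3750 → H(X,Y|Z) = 1.4790

I(X;Y|Z) = 0.7737 + 0.7737 - 1.4790 = 0.0684 bits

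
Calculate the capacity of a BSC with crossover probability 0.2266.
0.2280 bits

For a binary symmetric channel (BSC) with error probability p:
Capacity C = 1 - H(p) bits per symbol

where H(p) = -p log₂(p) - (1-p) log₂(1-p) is the binary entropy function.

H(0.2266) = 0.7720 bits
C = 1 - 0.7720 = 0.2280 bits per symbol

This means we can reliably transmit up to 0.2280 bits of information per channel use.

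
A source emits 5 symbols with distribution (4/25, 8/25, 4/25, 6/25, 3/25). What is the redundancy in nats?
0.0615 nats

Redundancy measures how far a source is from maximum entropy:
R = H_max - H(X)

Maximum entropy for 5 symbols: H_max = log_e(5) = 1.6094 nats
Actual entropy: H(X) = 1.5480 nats
Redundancy: R = 1.6094 - 1.5480 = 0.0615 nats

This redundancy represents potential for compression: the source could be compressed by 0.0615 nats per symbol.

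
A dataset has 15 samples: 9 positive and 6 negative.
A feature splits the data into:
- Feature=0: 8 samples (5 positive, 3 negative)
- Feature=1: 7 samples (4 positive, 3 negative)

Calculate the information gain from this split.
0.0021 bits

Information Gain = H(Y) - H(Y|Feature)

Before split:
P(positive) = 9/15 = 0.6000
H(Y) = 0.9710 bits

After split:
Feature=0: H = 0.9544 bits (weight = 8/15)
Feature=1: H = 0.9852 bits (weight = 7/15)
H(Y|Feature) = (8/15)×0.9544 + (7/15)×0.9852 = 0.9688 bits

Information Gain = 0.9710 - 0.9688 = 0.0021 bits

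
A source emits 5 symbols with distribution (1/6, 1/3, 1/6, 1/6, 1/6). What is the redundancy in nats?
0.0487 nats

Redundancy measures how far a source is from maximum entropy:
R = H_max - H(X)

Maximum entropy for 5 symbols: H_max = log_e(5) = 1.6094 nats
Actual entropy: H(X) = 1.5607 nats
Redundancy: R = 1.6094 - 1.5607 = 0.0487 nats

This redundancy represents potential for compression: the source could be compressed by 0.0487 nats per symbol.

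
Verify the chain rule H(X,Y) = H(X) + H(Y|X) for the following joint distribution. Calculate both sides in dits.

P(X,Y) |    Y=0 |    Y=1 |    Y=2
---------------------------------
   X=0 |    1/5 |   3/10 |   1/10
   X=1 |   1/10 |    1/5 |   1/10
H(X,Y) = 0.7365, H(X) = 0.2923, H(Y|X) = 0.4442 (all in dits)

Chain rule: H(X,Y) = H(X) + H(Y|X)

Left side — joint entropy directly:
H(X,Y) = -Σ p(x,y) log p(x,y) = 0.7365 dits

Right side — compute H(Y|X) from the conditional distributions:
P(X) = (3/5, 2/5), so H(X) = 0.2923 dits
H(Y|X) = Σ_x P(X=x) · H(Y|X=x):
  P(Y|X=0) = (1/3, 1/2, 1/6), H(Y|X=0) = 0.4392, weight P(X=0) = 3/5
  P(Y|X=1) = (1/4, 1/2, 1/4), H(Y|X=1) = 0.4515, weight P(X=1) = 2/5
H(Y|X) = 0.4442 dits

H(X) + H(Y|X) = 0.2923 + 0.4442 = 0.7365 dits

Both sides equal 0.7365 dits. ✓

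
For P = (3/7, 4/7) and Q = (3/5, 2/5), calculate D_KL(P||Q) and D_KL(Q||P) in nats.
D_KL(P||Q) = 0.0596, D_KL(Q||P) = 0.0592

KL divergence is not symmetric: D_KL(P||Q) ≠ D_KL(Q||P) in general.

D_KL(P||Q) = 0.0596 nats
D_KL(Q||P) = 0.0592 nats

No, they are not equal!

This asymmetry is why KL divergence is not a true distance metric.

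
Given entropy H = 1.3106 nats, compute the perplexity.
3.7084

Perplexity is e^H (or exp(H) for natural log).

H = 1.3106 nats
Perplexity = e^1.3106 = 3.7084

Interpretation: The model's uncertainty is equivalent to choosing uniformly among 3.7 options.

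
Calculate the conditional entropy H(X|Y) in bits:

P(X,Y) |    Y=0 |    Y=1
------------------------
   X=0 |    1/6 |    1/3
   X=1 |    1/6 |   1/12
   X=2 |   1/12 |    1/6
1.4384 bits

Using the chain rule: H(X|Y) = H(X,Y) - H(Y)

First, compute H(X,Y) = 2.4183 bits

Marginal P(Y) = (5/12, 7/12)
H(Y) = 0.9799 bits

H(X|Y) = H(X,Y) - H(Y) = 2.4183 - 0.9799 = 1.4384 bits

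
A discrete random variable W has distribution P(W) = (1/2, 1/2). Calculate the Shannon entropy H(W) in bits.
1.0000 bits

Shannon entropy is H(X) = -Σ p(x) log p(x).

For P = (1/2, 1/2):
H = -1/2 × log_2(1/2) -1/2 × log_2(1/2)
H = 1.0000 bits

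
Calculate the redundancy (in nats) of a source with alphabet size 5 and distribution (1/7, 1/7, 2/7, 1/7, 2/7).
0.0596 nats

Redundancy measures how far a source is from maximum entropy:
R = H_max - H(X)

Maximum entropy for 5 symbols: H_max = log_e(5) = 1.6094 nats
Actual entropy: H(X) = 1.5498 nats
Redundancy: R = 1.6094 - 1.5498 = 0.0596 nats

This redundancy represents potential for compression: the source could be compressed by 0.0596 nats per symbol.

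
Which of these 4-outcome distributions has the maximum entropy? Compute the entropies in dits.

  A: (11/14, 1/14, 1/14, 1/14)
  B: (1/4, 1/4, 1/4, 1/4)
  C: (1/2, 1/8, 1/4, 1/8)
B

For a discrete distribution over n outcomes, entropy is maximized by the uniform distribution.

Computing entropies:
H(A) = 0.3279 dits
H(B) = 0.6021 dits
H(C) = 0.5268 dits

The uniform distribution (where all probabilities equal 1/4) achieves the maximum entropy of log_10(4) = 0.6021 dits.

Distribution B has the highest entropy.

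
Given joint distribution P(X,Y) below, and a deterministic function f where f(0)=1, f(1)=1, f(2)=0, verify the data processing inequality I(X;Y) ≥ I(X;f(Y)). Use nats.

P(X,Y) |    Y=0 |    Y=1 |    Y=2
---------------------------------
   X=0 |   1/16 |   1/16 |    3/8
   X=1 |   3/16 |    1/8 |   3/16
I(X;Y) = 0.0752, I(X;f(Y)) = 0.0734, inequality holds: 0.0752 ≥ 0.0734

Data Processing Inequality: For any Markov chain X → Y → Z, we have I(X;Y) ≥ I(X;Z).

Here Z = f(Y) is a deterministic function of Y, forming X → Y → Z.

Original I(X;Y) = 0.0752 nats

After applying f:
P(X,Z) where Z=f(Y):
- P(X,Z=0) = P(X,Y=2)
- P(X,Z=1) = P(X,Y=0) + P(X,Y=1)

I(X;Z) = I(X;f(Y)) = 0.0734 nats

Verification: 0.0752 ≥ 0.0734 ✓

Information cannot be created by processing; the function f can only lose information about X.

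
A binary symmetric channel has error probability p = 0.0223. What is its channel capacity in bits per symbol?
0.8458 bits

For a binary symmetric channel (BSC) with error probability p:
Capacity C = 1 - H(p) bits per symbol

where H(p) = -p log₂(p) - (1-p) log₂(1-p) is the binary entropy function.

H(0.0223) = 0.1542 bits
C = 1 - 0.1542 = 0.8458 bits per symbol

This means we can reliably transmit up to 0.8458 bits of information per channel use.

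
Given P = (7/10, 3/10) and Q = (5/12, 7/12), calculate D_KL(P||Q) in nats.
0.1637 nats

KL divergence: D_KL(P||Q) = Σ p(x) log(p(x)/q(x))

Computing term by term:
  x=0: 7/10 × log_e[(7/10)/(5/12)] = 7/10 × 0.5188 = 0.3632
  x=1: 3/10 × log_e[(3/10)/(7/12)] = 3/10 × -0.6650 = -0.1995

D_KL(P||Q) = 0.1637 nats

Note: KL divergence is always non-negative and equals 0 iff P = Q.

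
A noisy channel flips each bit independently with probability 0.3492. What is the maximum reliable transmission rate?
0.0666 bits

For a binary symmetric channel (BSC) with error probability p:
Capacity C = 1 - H(p) bits per symbol

where H(p) = -p log₂(p) - (1-p) log₂(1-p) is the binary entropy function.

H(0.3492) = 0.9334 bits
C = 1 - 0.9334 = 0.0666 bits per symbol

This means we can reliably transmit up to 0.0666 bits of information per channel use.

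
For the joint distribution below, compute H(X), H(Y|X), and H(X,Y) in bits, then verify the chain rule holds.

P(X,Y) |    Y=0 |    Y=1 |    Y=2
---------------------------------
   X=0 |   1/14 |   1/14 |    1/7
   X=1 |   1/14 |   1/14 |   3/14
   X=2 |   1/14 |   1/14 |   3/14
H(X,Y) = 2.9852, H(X) = 1.5774, H(Y|X) = 1.4078 (all in bits)

Chain rule: H(X,Y) = H(X) + H(Y|X)

Left side — joint entropy directly:
H(X,Y) = -Σ p(x,y) log p(x,y) = 2.9852 bits

Right side — compute H(Y|X) from the conditional distributions:
P(X) = (2/7, 5/14, 5/14), so H(X) = 1.5774 bits
H(Y|X) = Σ_x P(X=x) · H(Y|X=x):
  P(Y|X=0) = (1/4, 1/4, 1/2), H(Y|X=0) = 1.5000, weight P(X=0) = 2/7
  P(Y|X=1) = (1/5, 1/5, 3/5), H(Y|X=1) = 1.3710, weight P(X=1) = 5/14
  P(Y|X=2) = (1/5, 1/5, 3/5), H(Y|X=2) = 1.3710, weight P(X=2) = 5/14
H(Y|X) = 1.4078 bits

H(X) + H(Y|X) = 1.5774 + 1.4078 = 2.9852 bits

Both sides equal 2.9852 bits. ✓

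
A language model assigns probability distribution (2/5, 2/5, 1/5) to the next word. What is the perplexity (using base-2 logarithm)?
2.8717

Perplexity is 2^H (or exp(H) for natural log).

First, H = -Σ p log p = 1.5219 bits
Perplexity = 2^1.5219 = 2.8717

Interpretation: The model's uncertainty is equivalent to choosing uniformly among 2.9 options.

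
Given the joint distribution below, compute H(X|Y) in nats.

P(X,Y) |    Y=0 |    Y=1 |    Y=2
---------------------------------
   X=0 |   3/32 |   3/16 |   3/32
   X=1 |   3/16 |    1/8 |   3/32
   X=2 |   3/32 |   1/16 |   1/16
1.0397 nats

Using the chain rule: H(X|Y) = H(X,Y) - H(Y)

First, compute H(X,Y) = 2.1219 nats

Marginal P(Y) = (3/8, 3/8, 1/4)
H(Y) = 1.0822 nats

H(X|Y) = H(X,Y) - H(Y) = 2.1219 - 1.0822 = 1.0397 nats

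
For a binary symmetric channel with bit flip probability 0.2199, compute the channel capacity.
0.2400 bits

For a binary symmetric channel (BSC) with error probability p:
Capacity C = 1 - H(p) bits per symbol

where H(p) = -p log₂(p) - (1-p) log₂(1-p) is the binary entropy function.

H(0.2199) = 0.7600 bits
C = 1 - 0.7600 = 0.2400 bits per symbol

This means we can reliably transmit up to 0.2400 bits of information per channel use.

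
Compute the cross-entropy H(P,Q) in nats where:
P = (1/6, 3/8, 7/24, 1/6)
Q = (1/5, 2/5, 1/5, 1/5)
1.3495 nats

Cross-entropy: H(P,Q) = -Σ p(x) log q(x)

Alternatively: H(P,Q) = H(P) + D_KL(P||Q)
H(P) = 1.3244 nats
D_KL(P||Q) = 0.0251 nats

H(P,Q) = 1.3244 + 0.0251 = 1.3495 nats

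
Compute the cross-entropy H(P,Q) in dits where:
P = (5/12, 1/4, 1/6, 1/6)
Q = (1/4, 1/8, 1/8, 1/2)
0.6773 dits

Cross-entropy: H(P,Q) = -Σ p(x) log q(x)

Alternatively: H(P,Q) = H(P) + D_KL(P||Q)
H(P) = 0.5683 dits
D_KL(P||Q) = 0.1090 dits

H(P,Q) = 0.5683 + 0.1090 = 0.6773 dits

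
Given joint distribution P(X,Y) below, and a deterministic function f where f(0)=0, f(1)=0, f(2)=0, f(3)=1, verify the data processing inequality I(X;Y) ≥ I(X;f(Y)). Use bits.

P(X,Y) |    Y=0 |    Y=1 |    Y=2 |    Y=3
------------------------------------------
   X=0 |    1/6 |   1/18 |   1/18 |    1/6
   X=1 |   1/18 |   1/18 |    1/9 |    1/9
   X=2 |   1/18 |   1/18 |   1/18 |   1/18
I(X;Y) = 0.0658, I(X;f(Y)) = 0.0077, inequality holds: 0.0658 ≥ 0.0077

Data Processing Inequality: For any Markov chain X → Y → Z, we have I(X;Y) ≥ I(X;Z).

Here Z = f(Y) is a deterministic function of Y, forming X → Y → Z.

Original I(X;Y) = 0.0658 bits

After applying f:
P(X,Z) where Z=f(Y):
- P(X,Z=0) = P(X,Y=0) + P(X,Y=1) + P(X,Y=2)
- P(X,Z=1) = P(X,Y=3)

I(X;Z) = I(X;f(Y)) = 0.0077 bits

Verification: 0.0658 ≥ 0.0077 ✓

Information cannot be created by processing; the function f can only lose information about X.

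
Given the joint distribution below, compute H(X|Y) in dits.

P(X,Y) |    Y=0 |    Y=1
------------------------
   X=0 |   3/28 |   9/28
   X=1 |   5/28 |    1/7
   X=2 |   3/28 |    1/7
0.4504 dits

Using the chain rule: H(X|Y) = H(X,Y) - H(Y)

First, compute H(X,Y) = 0.7414 dits

Marginal P(Y) = (11/28, 17/28)
H(Y) = 0.2910 dits

H(X|Y) = H(X,Y) - H(Y) = 0.7414 - 0.2910 = 0.4504 dits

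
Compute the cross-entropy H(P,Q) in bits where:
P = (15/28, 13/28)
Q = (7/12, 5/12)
1.0030 bits

Cross-entropy: H(P,Q) = -Σ p(x) log q(x)

Alternatively: H(P,Q) = H(P) + D_KL(P||Q)
H(P) = 0.9963 bits
D_KL(P||Q) = 0.0067 bits

H(P,Q) = 0.9963 + 0.0067 = 1.0030 bits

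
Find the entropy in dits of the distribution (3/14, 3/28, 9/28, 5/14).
0.5654 dits

Shannon entropy is H(X) = -Σ p(x) log p(x).

For P = (3/14, 3/28, 9/28, 5/14):
H = -3/14 × log_10(3/14) -3/28 × log_10(3/28) -9/28 × log_10(9/28) -5/14 × log_10(5/14)
H = 0.5654 dits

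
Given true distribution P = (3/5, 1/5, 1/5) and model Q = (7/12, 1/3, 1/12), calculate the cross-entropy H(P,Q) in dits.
0.4517 dits

Cross-entropy: H(P,Q) = -Σ p(x) log q(x)

Alternatively: H(P,Q) = H(P) + D_KL(P||Q)
H(P) = 0.4127 dits
D_KL(P||Q) = 0.0390 dits

H(P,Q) = 0.4127 + 0.0390 = 0.4517 dits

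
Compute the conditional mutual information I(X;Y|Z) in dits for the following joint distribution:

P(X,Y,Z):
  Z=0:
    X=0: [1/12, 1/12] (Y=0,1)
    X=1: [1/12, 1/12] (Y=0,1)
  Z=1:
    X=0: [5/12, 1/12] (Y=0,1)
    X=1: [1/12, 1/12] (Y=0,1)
0.0148 dits

Conditional mutual information: I(X;Y|Z) = H(X|Z) + H(Y|Z) - H(X,Y|Z)

H(Z) = 0.2764
H(X,Z) = 0.5396 → H(X|Z) = 0.2632
H(Y,Z) = 0.5396 → H(Y|Z) = 0.2632
H(X,Y,Z) = 0.7879 → H(X,Y|Z) = 0.5115

I(X;Y|Z) = 0.2632 + 0.2632 - 0.5115 = 0.0148 dits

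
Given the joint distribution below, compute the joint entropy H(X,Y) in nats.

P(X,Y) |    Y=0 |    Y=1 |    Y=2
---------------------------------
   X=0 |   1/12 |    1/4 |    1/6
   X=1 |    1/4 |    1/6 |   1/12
1.7046 nats

Joint entropy is H(X,Y) = -Σ_{x,y} p(x,y) log p(x,y).

Summing over all non-zero entries:
H(X,Y) = -[1/12·log_e(1/12) + 1/4·log_e(1/4) + 1/6·log_e(1/6) + 1/4·log_e(1/4) + 1/6·log_e(1/6) + 1/12·log_e(1/12)]
H(X,Y) = 1.7046 nats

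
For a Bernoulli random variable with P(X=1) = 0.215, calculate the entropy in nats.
0.5205 nats

The binary entropy function is:
H(p) = -p log(p) - (1-p) log(1-p)

H(0.215) = -0.215 × log_e(0.215) - 0.785 × log_e(0.785)
H(0.215) = 0.5205 nats

Note: Binary entropy is maximized at p=0.5 (H=1 bit) and minimized at p=0 or p=1 (H=0).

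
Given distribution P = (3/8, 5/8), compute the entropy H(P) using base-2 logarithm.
0.9544 bits

Shannon entropy is H(X) = -Σ p(x) log p(x).

For P = (3/8, 5/8):
H = -3/8 × log_2(3/8) -5/8 × log_2(5/8)
H = 0.9544 bits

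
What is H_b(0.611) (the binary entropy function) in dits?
0.2902 dits

The binary entropy function is:
H(p) = -p log(p) - (1-p) log(1-p)

H(0.611) = -0.611 × log_10(0.611) - 0.389 × log_10(0.389)
H(0.611) = 0.2902 dits

Note: Binary entropy is maximized at p=0.5 (H=1 bit) and minimized at p=0 or p=1 (H=0).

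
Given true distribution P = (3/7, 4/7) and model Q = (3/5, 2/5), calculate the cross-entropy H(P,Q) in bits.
1.0712 bits

Cross-entropy: H(P,Q) = -Σ p(x) log q(x)

Alternatively: H(P,Q) = H(P) + D_KL(P||Q)
H(P) = 0.9852 bits
D_KL(P||Q) = 0.0860 bits

H(P,Q) = 0.9852 + 0.0860 = 1.0712 bits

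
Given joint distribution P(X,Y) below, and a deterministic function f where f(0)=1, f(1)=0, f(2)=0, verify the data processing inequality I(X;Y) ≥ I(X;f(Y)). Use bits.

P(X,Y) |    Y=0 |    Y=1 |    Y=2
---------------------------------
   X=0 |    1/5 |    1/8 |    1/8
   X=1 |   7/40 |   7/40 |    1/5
I(X;Y) = 0.0126, I(X;f(Y)) = 0.0121, inequality holds: 0.0126 ≥ 0.0121

Data Processing Inequality: For any Markov chain X → Y → Z, we have I(X;Y) ≥ I(X;Z).

Here Z = f(Y) is a deterministic function of Y, forming X → Y → Z.

Original I(X;Y) = 0.0126 bits

After applying f:
P(X,Z) where Z=f(Y):
- P(X,Z=0) = P(X,Y=1) + P(X,Y=2)
- P(X,Z=1) = P(X,Y=0)

I(X;Z) = I(X;f(Y)) = 0.0121 bits

Verification: 0.0126 ≥ 0.0121 ✓

Information cannot be created by processing; the function f can only lose information about X.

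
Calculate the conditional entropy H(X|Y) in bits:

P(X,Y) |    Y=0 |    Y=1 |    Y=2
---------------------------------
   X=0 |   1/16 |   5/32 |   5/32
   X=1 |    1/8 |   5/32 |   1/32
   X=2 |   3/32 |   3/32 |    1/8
1.4849 bits

Using the chain rule: H(X|Y) = H(X,Y) - H(Y)

First, compute H(X,Y) = 3.0519 bits

Marginal P(Y) = (9/32, 13/32, 5/16)
H(Y) = 1.5671 bits

H(X|Y) = H(X,Y) - H(Y) = 3.0519 - 1.5671 = 1.4849 bits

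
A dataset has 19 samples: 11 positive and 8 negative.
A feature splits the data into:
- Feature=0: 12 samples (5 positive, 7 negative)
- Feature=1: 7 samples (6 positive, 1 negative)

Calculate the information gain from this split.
0.1451 bits

Information Gain = H(Y) - H(Y|Feature)

Before split:
P(positive) = 11/19 = 0.5789
H(Y) = 0.9819 bits

After split:
Feature=0: H = 0.9799 bits (weight = 12/19)
Feature=1: H = 0.5917 bits (weight = 7/19)
H(Y|Feature) = (12/19)×0.9799 + (7/19)×0.5917 = 0.8368 bits

Information Gain = 0.9819 - 0.8368 = 0.1451 bits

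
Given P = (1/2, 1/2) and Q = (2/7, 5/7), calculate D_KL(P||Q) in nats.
0.1015 nats

KL divergence: D_KL(P||Q) = Σ p(x) log(p(x)/q(x))

Computing term by term:
  x=0: 1/2 × log_e[(1/2)/(2/7)] = 1/2 × 0.5596 = 0.2798
  x=1: 1/2 × log_e[(1/2)/(5/7)] = 1/2 × -0.3567 = -0.1783

D_KL(P||Q) = 0.1015 nats

Note: KL divergence is always non-negative and equals 0 iff P = Q.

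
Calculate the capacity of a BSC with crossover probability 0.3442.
0.0712 bits

For a binary symmetric channel (BSC) with error probability p:
Capacity C = 1 - H(p) bits per symbol

where H(p) = -p log₂(p) - (1-p) log₂(1-p) is the binary entropy function.

H(0.3442) = 0.9288 bits
C = 1 - 0.9288 = 0.0712 bits per symbol

This means we can reliably transmit up to 0.0712 bits of information per channel use.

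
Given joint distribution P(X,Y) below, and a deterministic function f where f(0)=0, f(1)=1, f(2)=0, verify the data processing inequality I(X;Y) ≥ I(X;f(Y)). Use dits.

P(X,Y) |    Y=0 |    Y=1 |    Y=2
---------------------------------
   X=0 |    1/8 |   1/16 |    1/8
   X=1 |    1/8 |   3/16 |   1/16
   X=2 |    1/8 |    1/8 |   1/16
I(X;Y) = 0.0189, I(X;f(Y)) = 0.0152, inequality holds: 0.0189 ≥ 0.0152

Data Processing Inequality: For any Markov chain X → Y → Z, we have I(X;Y) ≥ I(X;Z).

Here Z = f(Y) is a deterministic function of Y, forming X → Y → Z.

Original I(X;Y) = 0.0189 dits

After applying f:
P(X,Z) where Z=f(Y):
- P(X,Z=0) = P(X,Y=0) + P(X,Y=2)
- P(X,Z=1) = P(X,Y=1)

I(X;Z) = I(X;f(Y)) = 0.0152 dits

Verification: 0.0189 ≥ 0.0152 ✓

Information cannot be created by processing; the function f can only lose information about X.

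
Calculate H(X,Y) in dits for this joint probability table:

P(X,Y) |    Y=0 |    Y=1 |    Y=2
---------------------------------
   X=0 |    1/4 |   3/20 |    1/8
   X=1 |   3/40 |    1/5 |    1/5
0.7509 dits

Joint entropy is H(X,Y) = -Σ_{x,y} p(x,y) log p(x,y).

Summing over all non-zero entries:
H(X,Y) = -[1/4·log_10(1/4) + 3/20·log_10(3/20) + 1/8·log_10(1/8) + 3/40·log_10(3/40) + 1/5·log_10(1/5) + 1/5·log_10(1/5)]
H(X,Y) = 0.7509 dits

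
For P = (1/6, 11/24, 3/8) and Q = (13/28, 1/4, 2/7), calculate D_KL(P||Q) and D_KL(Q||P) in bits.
D_KL(P||Q) = 0.3016, D_KL(Q||P) = 0.3555

KL divergence is not symmetric: D_KL(P||Q) ≠ D_KL(Q||P) in general.

D_KL(P||Q) = 0.3016 bits
D_KL(Q||P) = 0.3555 bits

No, they are not equal!

This asymmetry is why KL divergence is not a true distance metric.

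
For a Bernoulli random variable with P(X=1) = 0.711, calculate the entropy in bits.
0.8674 bits

The binary entropy function is:
H(p) = -p log(p) - (1-p) log(1-p)

H(0.711) = -0.711 × log_2(0.711) - 0.289 × log_2(0.289)
H(0.711) = 0.8674 bits

Note: Binary entropy is maximized at p=0.5 (H=1 bit) and minimized at p=0 or p=1 (H=0).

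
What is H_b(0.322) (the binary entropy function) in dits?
0.2729 dits

The binary entropy function is:
H(p) = -p log(p) - (1-p) log(1-p)

H(0.322) = -0.322 × log_10(0.322) - 0.678 × log_10(0.678)
H(0.322) = 0.2729 dits

Note: Binary entropy is maximized at p=0.5 (H=1 bit) and minimized at p=0 or p=1 (H=0).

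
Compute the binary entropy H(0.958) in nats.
0.1742 nats

The binary entropy function is:
H(p) = -p log(p) - (1-p) log(1-p)

H(0.958) = -0.958 × log_e(0.958) - 0.042 × log_e(0.042)
H(0.958) = 0.1742 nats

Note: Binary entropy is maximized at p=0.5 (H=1 bit) and minimized at p=0 or p=1 (H=0).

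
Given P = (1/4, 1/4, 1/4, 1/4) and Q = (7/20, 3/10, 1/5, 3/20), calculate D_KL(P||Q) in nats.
0.0538 nats

KL divergence: D_KL(P||Q) = Σ p(x) log(p(x)/q(x))

Computing term by term:
  x=0: 1/4 × log_e[(1/4)/(7/20)] = 1/4 × -0.3365 = -0.0841
  x=1: 1/4 × log_e[(1/4)/(3/10)] = 1/4 × -0.1823 = -0.0456
  x=2: 1/4 × log_e[(1/4)/(1/5)] = 1/4 × 0.2231 = 0.0558
  x=3: 1/4 × log_e[(1/4)/(3/20)] = 1/4 × 0.5108 = 0.1277

D_KL(P||Q) = 0.0538 nats

Note: KL divergence is always non-negative and equals 0 iff P = Q.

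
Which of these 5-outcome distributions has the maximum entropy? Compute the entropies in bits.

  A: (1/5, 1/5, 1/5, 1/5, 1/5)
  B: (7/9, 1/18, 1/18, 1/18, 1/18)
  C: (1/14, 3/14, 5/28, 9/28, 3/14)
A

For a discrete distribution over n outcomes, entropy is maximized by the uniform distribution.

Computing entropies:
H(A) = 2.3219 bits
H(B) = 1.2086 bits
H(C) = 2.1946 bits

The uniform distribution (where all probabilities equal 1/5) achieves the maximum entropy of log_2(5) = 2.3219 bits.

Distribution A has the highest entropy.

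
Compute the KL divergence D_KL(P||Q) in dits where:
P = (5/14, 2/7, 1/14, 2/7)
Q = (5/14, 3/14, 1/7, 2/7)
0.0142 dits

KL divergence: D_KL(P||Q) = Σ p(x) log(p(x)/q(x))

Computing term by term:
  x=0: 5/14 × log_10[(5/14)/(5/14)] = 5/14 × 0.0000 = 0.0000
  x=1: 2/7 × log_10[(2/7)/(3/14)] = 2/7 × 0.1249 = 0.0357
  x=2: 1/14 × log_10[(1/14)/(1/7)] = 1/14 × -0.3010 = -0.0215
  x=3: 2/7 × log_10[(2/7)/(2/7)] = 2/7 × 0.0000 = 0.0000

D_KL(P||Q) = 0.0142 dits

Note: KL divergence is always non-negative and equals 0 iff P = Q.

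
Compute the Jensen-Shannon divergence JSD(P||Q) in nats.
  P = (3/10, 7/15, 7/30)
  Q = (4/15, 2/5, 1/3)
0.0062 nats

Jensen-Shannon divergence is:
JSD(P||Q) = 0.5 × D_KL(P||M) + 0.5 × D_KL(Q||M)
where M = 0.5 × (P + Q) is the mixture distribution.

M = 0.5 × (3/10, 7/15, 7/30) + 0.5 × (4/15, 2/5, 1/3) = (0.283333, 13/30, 0.283333)

D_KL(P||M) = 0.0064 nats
D_KL(Q||M) = 0.0060 nats

JSD(P||Q) = 0.5 × 0.0064 + 0.5 × 0.0060 = 0.0062 nats

Unlike KL divergence, JSD is symmetric and bounded: 0 ≤ JSD ≤ log(2).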